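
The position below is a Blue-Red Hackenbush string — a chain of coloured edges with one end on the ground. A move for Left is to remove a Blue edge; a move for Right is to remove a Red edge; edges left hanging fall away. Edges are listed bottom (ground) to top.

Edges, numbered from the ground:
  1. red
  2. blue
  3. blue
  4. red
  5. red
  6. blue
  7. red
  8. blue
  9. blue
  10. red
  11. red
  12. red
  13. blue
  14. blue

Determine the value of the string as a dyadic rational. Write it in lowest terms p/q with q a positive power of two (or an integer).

-3385/8192

1 of 14 · r · max L −∞ · min R 0 = -1
2 of 14 · rb · max L -1 · min R 0 = -1/2
3 of 14 · rbb · max L -1/2 · min R 0 = -1/4
4 of 14 · rbbr · max L -1/2 · min R -1/4 = -3/8
5 of 14 · rbbrr · max L -1/2 · min R -3/8 = -7/16
6 of 14 · rbbrrb · max L -7/16 · min R -3/8 = -13/32
7 of 14 · rbbrrbr · max L -7/16 · min R -13/32 = -27/64
8 of 14 · rbbrrbrb · max L -27/64 · min R -13/32 = -53/128
9 of 14 · rbbrrbrbb · max L -53/128 · min R -13/32 = -105/256
10 of 14 · rbbrrbrbbr · max L -53/128 · min R -105/256 = -211/512
11 of 14 · rbbrrbrbbrr · max L -53/128 · min R -211/512 = -423/1024
12 of 14 · rbbrrbrbbrrr · max L -53/128 · min R -423/1024 = -847/2048
13 of 14 · rbbrrbrbbrrrb · max L -847/2048 · min R -423/1024 = -1693/4096
14 of 14 · rbbrrbrbbrrrbb · max L -1693/4096 · min R -423/1024 = -3385/8192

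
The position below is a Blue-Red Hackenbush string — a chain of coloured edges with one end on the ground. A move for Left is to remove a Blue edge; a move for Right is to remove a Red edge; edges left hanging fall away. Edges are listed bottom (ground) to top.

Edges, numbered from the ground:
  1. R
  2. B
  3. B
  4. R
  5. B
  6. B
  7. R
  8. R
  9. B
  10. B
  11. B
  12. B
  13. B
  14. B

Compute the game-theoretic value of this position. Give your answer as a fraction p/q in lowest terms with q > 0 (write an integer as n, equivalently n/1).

-2433/8192

edge 1 of 14 (R): { (no moves) | 0 } so -1
edge 2 of 14 (B): { -1 | 0 } so -1/2
edge 3 of 14 (B): { -1, -1/2 | 0 } so -1/4
edge 4 of 14 (R): { -1, -1/2 | -1/4, 0 } so -3/8
edge 5 of 14 (B): { -1, -1/2, -3/8 | -1/4, 0 } so -5/16
edge 6 of 14 (B): { -1, -1/2, -3/8, -5/16 | -1/4, 0 } so -9/32
edge 7 of 14 (R): { -1, -1/2, -3/8, -5/16 | -9/32, -1/4, 0 } so -19/64
edge 8 of 14 (R): { -1, -1/2, -3/8, -5/16 | -19/64, -9/32, -1/4, 0 } so -39/128
edge 9 of 14 (B): { -1, -1/2, -3/8, -5/16, -39/128 | -19/64, -9/32, -1/4, 0 } so -77/256
edge 10 of 14 (B): { -1, -1/2, -3/8, -5/16, -39/128, -77/256 | -19/64, -9/32, -1/4, 0 } so -153/512
edge 11 of 14 (B): { -1, -1/2, -3/8, -5/16, -39/128, -77/256, -153/512 | -19/64, -9/32, -1/4, 0 } so -305/1024
edge 12 of 14 (B): { -1, -1/2, -3/8, -5/16, -39/128, -77/256, -153/512, -305/1024 | -19/64, -9/32, -1/4, 0 } so -609/2048
edge 13 of 14 (B): { -1, -1/2, -3/8, -5/16, -39/128, -77/256, -153/512, -305/1024, -609/2048 | -19/64, -9/32, -1/4, 0 } so -1217/4096
edge 14 of 14 (B): { -1, -1/2, -3/8, -5/16, -39/128, -77/256, -153/512, -305/1024, -609/2048, -1217/4096 | -19/64, -9/32, -1/4, 0 } so -2433/8192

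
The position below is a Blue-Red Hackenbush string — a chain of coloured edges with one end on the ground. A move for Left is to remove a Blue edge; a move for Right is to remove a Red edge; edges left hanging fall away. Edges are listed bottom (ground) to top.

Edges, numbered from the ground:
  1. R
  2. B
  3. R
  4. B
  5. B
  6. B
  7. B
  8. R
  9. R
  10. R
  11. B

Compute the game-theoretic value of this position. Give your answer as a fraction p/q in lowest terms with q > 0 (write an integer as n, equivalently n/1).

-541/1024

Recurse on prefixes of the 11-edge string R B R B B B B R R R B:
R: Left { · }, Right { 0 } → simplest -1
RB: Left { -1 }, Right { 0 } → simplest -1/2
RBR: Left { -1 }, Right { -1/2 0 } → simplest -3/4
RBRB: Left { -1 -3/4 }, Right { -1/2 0 } → simplest -5/8
RBRBB: Left { -1 -3/4 -5/8 }, Right { -1/2 0 } → simplest -9/16
RBRBBB: Left { -1 -3/4 -5/8 -9/16 }, Right { -1/2 0 } → simplest -17/32
RBRBBBB: Left { -1 -3/4 -5/8 -9/16 -17/32 }, Right { -1/2 0 } → simplest -33/64
RBRBBBBR: Left { -1 -3/4 -5/8 -9/16 -17/32 }, Right { -33/64 -1/2 0 } → simplest -67/128
RBRBBBBRR: Left { -1 -3/4 -5/8 -9/16 -17/32 }, Right { -67/128 -33/64 -1/2 0 } → simplest -135/256
RBRBBBBRRR: Left { -1 -3/4 -5/8 -9/16 -17/32 }, Right { -135/256 -67/128 -33/64 -1/2 0 } → simplest -271/512
RBRBBBBRRRB: Left { -1 -3/4 -5/8 -9/16 -17/32 -271/512 }, Right { -135/256 -67/128 -33/64 -1/2 0 } → simplest -541/1024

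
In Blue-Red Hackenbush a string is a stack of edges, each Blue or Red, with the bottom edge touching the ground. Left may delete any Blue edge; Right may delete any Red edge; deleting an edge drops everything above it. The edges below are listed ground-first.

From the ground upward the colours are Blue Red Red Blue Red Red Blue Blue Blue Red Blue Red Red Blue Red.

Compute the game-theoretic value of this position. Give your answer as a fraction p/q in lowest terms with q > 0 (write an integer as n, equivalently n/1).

1 of 15 · B · max L 0 · min R +∞ — 1
2 of 15 · BR · max L 0 · min R 1 — 1/2
3 of 15 · BRR · max L 0 · min R 1/2 — 1/4
4 of 15 · BRRB · max L 1/4 · min R 1/2 — 3/8
5 of 15 · BRRBR · max L 1/4 · min R 3/8 — 5/16
6 of 15 · BRRBRR · max L 1/4 · min R 5/16 — 9/32
7 of 15 · BRRBRRB · max L 9/32 · min R 5/16 — 19/64
8 of 15 · BRRBRRBB · max L 19/64 · min R 5/16 — 39/128
9 of 15 · BRRBRRBBB · max L 39/128 · min R 5/16 — 79/256
10 of 15 · BRRBRRBBBR · max L 39/128 · min R 79/256 — 157/512
11 of 15 · BRRBRRBBBRB · max L 157/512 · min R 79/256 — 315/1024
12 of 15 · BRRBRRBBBRBR · max L 157/512 · min R 315/1024 — 629/2048
13 of 15 · BRRBRRBBBRBRR · max L 157/512 · min R 629/2048 — 1257/4096
14 of 15 · BRRBRRBBBRBRRB · max L 1257/4096 · min R 629/2048 — 2515/8192
15 of 15 · BRRBRRBBBRBRRBR · max L 1257/4096 · min R 2515/8192 — 5029/16384

5029/16384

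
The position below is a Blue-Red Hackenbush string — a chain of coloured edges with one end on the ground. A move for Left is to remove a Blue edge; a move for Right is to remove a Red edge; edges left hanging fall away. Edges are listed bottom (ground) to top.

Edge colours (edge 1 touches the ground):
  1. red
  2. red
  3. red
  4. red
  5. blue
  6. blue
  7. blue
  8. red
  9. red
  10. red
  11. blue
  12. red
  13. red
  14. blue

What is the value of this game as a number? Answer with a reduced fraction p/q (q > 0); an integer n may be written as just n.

-3309/1024

r: Left { ∅ }, Right { 0 } gives simplest -1
rr: Left { ∅ }, Right { -1; 0 } gives simplest -2
rrr: Left { ∅ }, Right { -2; -1; 0 } gives simplest -3
rrrr: Left { ∅ }, Right { -3; -2; -1; 0 } gives simplest -4
rrrrb: Left { -4 }, Right { -3; -2; -1; 0 } gives simplest -7/2
rrrrbb: Left { -4; -7/2 }, Right { -3; -2; -1; 0 } gives simplest -13/4
rrrrbbb: Left { -4; -7/2; -13/4 }, Right { -3; -2; -1; 0 } gives simplest -25/8
rrrrbbbr: Left { -4; -7/2; -13/4 }, Right { -25/8; -3; -2; -1; 0 } gives simplest -51/16
rrrrbbbrr: Left { -4; -7/2; -13/4 }, Right { -51/16; -25/8; -3; -2; -1; 0 } gives simplest -103/32
rrrrbbbrrr: Left { -4; -7/2; -13/4 }, Right { -103/32; -51/16; -25/8; -3; -2; -1; 0 } gives simplest -207/64
rrrrbbbrrrb: Left { -4; -7/2; -13/4; -207/64 }, Right { -103/32; -51/16; -25/8; -3; -2; -1; 0 } gives simplest -413/128
rrrrbbbrrrbr: Left { -4; -7/2; -13/4; -207/64 }, Right { -413/128; -103/32; -51/16; -25/8; -3; -2; -1; 0 } gives simplest -827/256
rrrrbbbrrrbrr: Left { -4; -7/2; -13/4; -207/64 }, Right { -827/256; -413/128; -103/32; -51/16; -25/8; -3; -2; -1; 0 } gives simplest -1655/512
rrrrbbbrrrbrrb: Left { -4; -7/2; -13/4; -207/64; -1655/512 }, Right { -827/256; -413/128; -103/32; -51/16; -25/8; -3; -2; -1; 0 } gives simplest -3309/1024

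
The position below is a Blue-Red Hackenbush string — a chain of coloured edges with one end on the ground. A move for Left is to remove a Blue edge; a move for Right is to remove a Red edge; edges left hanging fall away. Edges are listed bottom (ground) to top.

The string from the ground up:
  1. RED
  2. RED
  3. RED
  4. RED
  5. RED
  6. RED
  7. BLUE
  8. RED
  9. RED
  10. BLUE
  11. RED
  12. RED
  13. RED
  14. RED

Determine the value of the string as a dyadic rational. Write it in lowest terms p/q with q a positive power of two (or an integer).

Recurse on prefixes of the 14-edge string RED RED RED RED RED RED BLUE RED RED BLUE RED RED RED RED:
g_1 [R]  L=[∅]  R=[0]  = -1
g_2 [RR]  L=[∅]  R=[-1; 0]  = -2
g_3 [RRR]  L=[∅]  R=[-2; -1; 0]  = -3
g_4 [RRRR]  L=[∅]  R=[-3; -2; -1; 0]  = -4
g_5 [RRRRR]  L=[∅]  R=[-4; -3; -2; -1; 0]  = -5
g_6 [RRRRRR]  L=[∅]  R=[-5; -4; -3; -2; -1; 0]  = -6
g_7 [RRRRRRB]  L=[-6]  R=[-5; -4; -3; -2; -1; 0]  = -11/2
g_8 [RRRRRRBR]  L=[-6]  R=[-11/2; -5; -4; -3; -2; -1; 0]  = -23/4
g_9 [RRRRRRBRR]  L=[-6]  R=[-23/4; -11/2; -5; -4; -3; -2; -1; 0]  = -47/8
g_10 [RRRRRRBRRB]  L=[-6; -47/8]  R=[-23/4; -11/2; -5; -4; -3; -2; -1; 0]  = -93/16
g_11 [RRRRRRBRRBR]  L=[-6; -47/8]  R=[-93/16; -23/4; -11/2; -5; -4; -3; -2; -1; 0]  = -187/32
g_12 [RRRRRRBRRBRR]  L=[-6; -47/8]  R=[-187/32; -93/16; -23/4; -11/2; -5; -4; -3; -2; -1; 0]  = -375/64
g_13 [RRRRRRBRRBRRR]  L=[-6; -47/8]  R=[-375/64; -187/32; -93/16; -23/4; -11/2; -5; -4; -3; -2; -1; 0]  = -751/128
g_14 [RRRRRRBRRBRRRR]  L=[-6; -47/8]  R=[-751/128; -375/64; -187/32; -93/16; -23/4; -11/2; -5; -4; -3; -2; -1; 0]  = -1503/256

-1503/256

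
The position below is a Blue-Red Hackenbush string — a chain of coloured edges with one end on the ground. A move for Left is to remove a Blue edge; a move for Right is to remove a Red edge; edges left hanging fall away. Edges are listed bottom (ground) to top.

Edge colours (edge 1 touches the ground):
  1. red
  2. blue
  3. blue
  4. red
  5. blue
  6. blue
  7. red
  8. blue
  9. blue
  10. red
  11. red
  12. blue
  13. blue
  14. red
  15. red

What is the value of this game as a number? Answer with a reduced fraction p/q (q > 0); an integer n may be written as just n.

-4711/16384

edge 1 of 15 (red): { — | 0 } gives -1
edge 2 of 15 (blue): { -1 | 0 } gives -1/2
edge 3 of 15 (blue): { -1; -1/2 | 0 } gives -1/4
edge 4 of 15 (red): { -1; -1/2 | -1/4; 0 } gives -3/8
edge 5 of 15 (blue): { -1; -1/2; -3/8 | -1/4; 0 } gives -5/16
edge 6 of 15 (blue): { -1; -1/2; -3/8; -5/16 | -1/4; 0 } gives -9/32
edge 7 of 15 (red): { -1; -1/2; -3/8; -5/16 | -9/32; -1/4; 0 } gives -19/64
edge 8 of 15 (blue): { -1; -1/2; -3/8; -5/16; -19/64 | -9/32; -1/4; 0 } gives -37/128
edge 9 of 15 (blue): { -1; -1/2; -3/8; -5/16; -19/64; -37/128 | -9/32; -1/4; 0 } gives -73/256
edge 10 of 15 (red): { -1; -1/2; -3/8; -5/16; -19/64; -37/128 | -73/256; -9/32; -1/4; 0 } gives -147/512
edge 11 of 15 (red): { -1; -1/2; -3/8; -5/16; -19/64; -37/128 | -147/512; -73/256; -9/32; -1/4; 0 } gives -295/1024
edge 12 of 15 (blue): { -1; -1/2; -3/8; -5/16; -19/64; -37/128; -295/1024 | -147/512; -73/256; -9/32; -1/4; 0 } gives -589/2048
edge 13 of 15 (blue): { -1; -1/2; -3/8; -5/16; -19/64; -37/128; -295/1024; -589/2048 | -147/512; -73/256; -9/32; -1/4; 0 } gives -1177/4096
edge 14 of 15 (red): { -1; -1/2; -3/8; -5/16; -19/64; -37/128; -295/1024; -589/2048 | -1177/4096; -147/512; -73/256; -9/32; -1/4; 0 } gives -2355/8192
edge 15 of 15 (red): { -1; -1/2; -3/8; -5/16; -19/64; -37/128; -295/1024; -589/2048 | -2355/8192; -1177/4096; -147/512; -73/256; -9/32; -1/4; 0 } gives -4711/16384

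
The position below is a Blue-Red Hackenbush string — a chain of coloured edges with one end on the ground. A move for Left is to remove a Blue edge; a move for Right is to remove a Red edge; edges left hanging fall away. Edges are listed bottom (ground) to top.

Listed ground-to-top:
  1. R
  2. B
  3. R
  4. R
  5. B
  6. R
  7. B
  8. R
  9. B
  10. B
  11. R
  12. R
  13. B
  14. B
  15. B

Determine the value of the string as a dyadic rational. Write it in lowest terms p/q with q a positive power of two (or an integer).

-13617/16384

1 of 15 · R · max L −∞ · min R 0 so -1
2 of 15 · RB · max L -1 · min R 0 so -1/2
3 of 15 · RBR · max L -1 · min R -1/2 so -3/4
4 of 15 · RBRR · max L -1 · min R -3/4 so -7/8
5 of 15 · RBRRB · max L -7/8 · min R -3/4 so -13/16
6 of 15 · RBRRBR · max L -7/8 · min R -13/16 so -27/32
7 of 15 · RBRRBRB · max L -27/32 · min R -13/16 so -53/64
8 of 15 · RBRRBRBR · max L -27/32 · min R -53/64 so -107/128
9 of 15 · RBRRBRBRB · max L -107/128 · min R -53/64 so -213/256
10 of 15 · RBRRBRBRBB · max L -213/256 · min R -53/64 so -425/512
11 of 15 · RBRRBRBRBBR · max L -213/256 · min R -425/512 so -851/1024
12 of 15 · RBRRBRBRBBRR · max L -213/256 · min R -851/1024 so -1703/2048
13 of 15 · RBRRBRBRBBRRB · max L -1703/2048 · min R -851/1024 so -3405/4096
14 of 15 · RBRRBRBRBBRRBB · max L -3405/4096 · min R -851/1024 so -6809/8192
15 of 15 · RBRRBRBRBBRRBBB · max L -6809/8192 · min R -851/1024 so -13617/16384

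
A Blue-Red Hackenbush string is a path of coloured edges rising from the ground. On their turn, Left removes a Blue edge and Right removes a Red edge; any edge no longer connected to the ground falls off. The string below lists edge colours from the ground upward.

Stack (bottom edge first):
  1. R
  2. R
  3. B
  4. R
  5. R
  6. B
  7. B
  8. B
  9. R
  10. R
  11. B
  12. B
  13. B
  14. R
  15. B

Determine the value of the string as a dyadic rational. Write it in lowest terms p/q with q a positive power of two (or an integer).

-14533/8192

step 1: add R to get R; options L={ none } R={ 0 } gives -1
step 2: add R to get RR; options L={ none } R={ -1 0 } gives -2
step 3: add B to get RRB; options L={ -2 } R={ -1 0 } gives -3/2
step 4: add R to get RRBR; options L={ -2 } R={ -3/2 -1 0 } gives -7/4
step 5: add R to get RRBRR; options L={ -2 } R={ -7/4 -3/2 -1 0 } gives -15/8
step 6: add B to get RRBRRB; options L={ -2 -15/8 } R={ -7/4 -3/2 -1 0 } gives -29/16
step 7: add B to get RRBRRBB; options L={ -2 -15/8 -29/16 } R={ -7/4 -3/2 -1 0 } gives -57/32
step 8: add B to get RRBRRBBB; options L={ -2 -15/8 -29/16 -57/32 } R={ -7/4 -3/2 -1 0 } gives -113/64
step 9: add R to get RRBRRBBBR; options L={ -2 -15/8 -29/16 -57/32 } R={ -113/64 -7/4 -3/2 -1 0 } gives -227/128
step 10: add R to get RRBRRBBBRR; options L={ -2 -15/8 -29/16 -57/32 } R={ -227/128 -113/64 -7/4 -3/2 -1 0 } gives -455/256
step 11: add B to get RRBRRBBBRRB; options L={ -2 -15/8 -29/16 -57/32 -455/256 } R={ -227/128 -113/64 -7/4 -3/2 -1 0 } gives -909/512
step 12: add B to get RRBRRBBBRRBB; options L={ -2 -15/8 -29/16 -57/32 -455/256 -909/512 } R={ -227/128 -113/64 -7/4 -3/2 -1 0 } gives -1817/1024
step 13: add B to get RRBRRBBBRRBBB; options L={ -2 -15/8 -29/16 -57/32 -455/256 -909/512 -1817/1024 } R={ -227/128 -113/64 -7/4 -3/2 -1 0 } gives -3633/2048
step 14: add R to get RRBRRBBBRRBBBR; options L={ -2 -15/8 -29/16 -57/32 -455/256 -909/512 -1817/1024 } R={ -3633/2048 -227/128 -113/64 -7/4 -3/2 -1 0 } gives -7267/4096
step 15: add B to get RRBRRBBBRRBBBRB; options L={ -2 -15/8 -29/16 -57/32 -455/256 -909/512 -1817/1024 -7267/4096 } R={ -3633/2048 -227/128 -113/64 -7/4 -3/2 -1 0 } gives -14533/8192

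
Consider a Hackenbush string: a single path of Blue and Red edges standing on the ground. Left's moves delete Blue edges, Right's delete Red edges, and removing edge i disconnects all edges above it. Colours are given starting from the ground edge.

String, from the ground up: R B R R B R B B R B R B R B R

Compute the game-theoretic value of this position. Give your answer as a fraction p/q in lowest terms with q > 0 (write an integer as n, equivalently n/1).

Prefix values for R B R R B R B B R B R B R B R via {L|R} + simplicity:
edge 1 of 15 (R): { ∅ | 0 } ⇒ -1
edge 2 of 15 (B): { -1 | 0 } ⇒ -1/2
edge 3 of 15 (R): { -1 | -1/2 0 } ⇒ -3/4
edge 4 of 15 (R): { -1 | -3/4 -1/2 0 } ⇒ -7/8
edge 5 of 15 (B): { -1 -7/8 | -3/4 -1/2 0 } ⇒ -13/16
edge 6 of 15 (R): { -1 -7/8 | -13/16 -3/4 -1/2 0 } ⇒ -27/32
edge 7 of 15 (B): { -1 -7/8 -27/32 | -13/16 -3/4 -1/2 0 } ⇒ -53/64
edge 8 of 15 (B): { -1 -7/8 -27/32 -53/64 | -13/16 -3/4 -1/2 0 } ⇒ -105/128
edge 9 of 15 (R): { -1 -7/8 -27/32 -53/64 | -105/128 -13/16 -3/4 -1/2 0 } ⇒ -211/256
edge 10 of 15 (B): { -1 -7/8 -27/32 -53/64 -211/256 | -105/128 -13/16 -3/4 -1/2 0 } ⇒ -421/512
edge 11 of 15 (R): { -1 -7/8 -27/32 -53/64 -211/256 | -421/512 -105/128 -13/16 -3/4 -1/2 0 } ⇒ -843/1024
edge 12 of 15 (B): { -1 -7/8 -27/32 -53/64 -211/256 -843/1024 | -421/512 -105/128 -13/16 -3/4 -1/2 0 } ⇒ -1685/2048
edge 13 of 15 (R): { -1 -7/8 -27/32 -53/64 -211/256 -843/1024 | -1685/2048 -421/512 -105/128 -13/16 -3/4 -1/2 0 } ⇒ -3371/4096
edge 14 of 15 (B): { -1 -7/8 -27/32 -53/64 -211/256 -843/1024 -3371/4096 | -1685/2048 -421/512 -105/128 -13/16 -3/4 -1/2 0 } ⇒ -6741/8192
edge 15 of 15 (R): { -1 -7/8 -27/32 -53/64 -211/256 -843/1024 -3371/4096 | -6741/8192 -1685/2048 -421/512 -105/128 -13/16 -3/4 -1/2 0 } ⇒ -13483/16384

-13483/16384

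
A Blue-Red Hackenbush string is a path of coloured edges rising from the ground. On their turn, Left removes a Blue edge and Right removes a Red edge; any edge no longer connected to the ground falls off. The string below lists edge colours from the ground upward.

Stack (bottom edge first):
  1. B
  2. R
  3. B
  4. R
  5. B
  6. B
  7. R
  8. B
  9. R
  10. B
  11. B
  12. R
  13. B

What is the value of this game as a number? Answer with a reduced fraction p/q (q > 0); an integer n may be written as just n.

g_1 [B]  L=[0]  R=[(no moves)]  => 1
g_2 [BR]  L=[0]  R=[1]  => 1/2
g_3 [BRB]  L=[0; 1/2]  R=[1]  => 3/4
g_4 [BRBR]  L=[0; 1/2]  R=[3/4; 1]  => 5/8
g_5 [BRBRB]  L=[0; 1/2; 5/8]  R=[3/4; 1]  => 11/16
g_6 [BRBRBB]  L=[0; 1/2; 5/8; 11/16]  R=[3/4; 1]  => 23/32
g_7 [BRBRBBR]  L=[0; 1/2; 5/8; 11/16]  R=[23/32; 3/4; 1]  => 45/64
g_8 [BRBRBBRB]  L=[0; 1/2; 5/8; 11/16; 45/64]  R=[23/32; 3/4; 1]  => 91/128
g_9 [BRBRBBRBR]  L=[0; 1/2; 5/8; 11/16; 45/64]  R=[91/128; 23/32; 3/4; 1]  => 181/256
g_10 [BRBRBBRBRB]  L=[0; 1/2; 5/8; 11/16; 45/64; 181/256]  R=[91/128; 23/32; 3/4; 1]  => 363/512
g_11 [BRBRBBRBRBB]  L=[0; 1/2; 5/8; 11/16; 45/64; 181/256; 363/512]  R=[91/128; 23/32; 3/4; 1]  => 727/1024
g_12 [BRBRBBRBRBBR]  L=[0; 1/2; 5/8; 11/16; 45/64; 181/256; 363/512]  R=[727/1024; 91/128; 23/32; 3/4; 1]  => 1453/2048
g_13 [BRBRBBRBRBBRB]  L=[0; 1/2; 5/8; 11/16; 45/64; 181/256; 363/512; 1453/2048]  R=[727/1024; 91/128; 23/32; 3/4; 1]  => 2907/4096

2907/4096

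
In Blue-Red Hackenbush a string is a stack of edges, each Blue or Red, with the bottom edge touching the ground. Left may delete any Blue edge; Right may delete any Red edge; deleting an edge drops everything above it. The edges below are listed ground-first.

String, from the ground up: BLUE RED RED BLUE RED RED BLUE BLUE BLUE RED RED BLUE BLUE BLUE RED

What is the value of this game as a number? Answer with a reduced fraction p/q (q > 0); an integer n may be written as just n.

5021/16384

value_1 [B]  L=[0]  R=[∅]  ⇒ 1
value_2 [BR]  L=[0]  R=[1]  ⇒ 1/2
value_3 [BRR]  L=[0]  R=[1/2, 1]  ⇒ 1/4
value_4 [BRRB]  L=[0, 1/4]  R=[1/2, 1]  ⇒ 3/8
value_5 [BRRBR]  L=[0, 1/4]  R=[3/8, 1/2, 1]  ⇒ 5/16
value_6 [BRRBRR]  L=[0, 1/4]  R=[5/16, 3/8, 1/2, 1]  ⇒ 9/32
value_7 [BRRBRRB]  L=[0, 1/4, 9/32]  R=[5/16, 3/8, 1/2, 1]  ⇒ 19/64
value_8 [BRRBRRBB]  L=[0, 1/4, 9/32, 19/64]  R=[5/16, 3/8, 1/2, 1]  ⇒ 39/128
value_9 [BRRBRRBBB]  L=[0, 1/4, 9/32, 19/64, 39/128]  R=[5/16, 3/8, 1/2, 1]  ⇒ 79/256
value_10 [BRRBRRBBBR]  L=[0, 1/4, 9/32, 19/64, 39/128]  R=[79/256, 5/16, 3/8, 1/2, 1]  ⇒ 157/512
value_11 [BRRBRRBBBRR]  L=[0, 1/4, 9/32, 19/64, 39/128]  R=[157/512, 79/256, 5/16, 3/8, 1/2, 1]  ⇒ 313/1024
value_12 [BRRBRRBBBRRB]  L=[0, 1/4, 9/32, 19/64, 39/128, 313/1024]  R=[157/512, 79/256, 5/16, 3/8, 1/2, 1]  ⇒ 627/2048
value_13 [BRRBRRBBBRRBB]  L=[0, 1/4, 9/32, 19/64, 39/128, 313/1024, 627/2048]  R=[157/512, 79/256, 5/16, 3/8, 1/2, 1]  ⇒ 1255/4096
value_14 [BRRBRRBBBRRBBB]  L=[0, 1/4, 9/32, 19/64, 39/128, 313/1024, 627/2048, 1255/4096]  R=[157/512, 79/256, 5/16, 3/8, 1/2, 1]  ⇒ 2511/8192
value_15 [BRRBRRBBBRRBBBR]  L=[0, 1/4, 9/32, 19/64, 39/128, 313/1024, 627/2048, 1255/4096]  R=[2511/8192, 157/512, 79/256, 5/16, 3/8, 1/2, 1]  ⇒ 5021/16384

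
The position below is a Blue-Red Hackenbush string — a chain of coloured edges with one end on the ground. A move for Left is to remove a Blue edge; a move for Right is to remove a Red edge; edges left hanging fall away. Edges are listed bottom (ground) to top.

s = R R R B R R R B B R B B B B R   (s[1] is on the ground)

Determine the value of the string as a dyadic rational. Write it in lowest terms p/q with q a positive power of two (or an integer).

Prefix values for R R R B R R R B B R B B B B R via {L|R} + simplicity:
value_1 [R]  L=[(no moves)]  R=[0]  -> -1
value_2 [RR]  L=[(no moves)]  R=[-1,0]  -> -2
value_3 [RRR]  L=[(no moves)]  R=[-2,-1,0]  -> -3
value_4 [RRRB]  L=[-3]  R=[-2,-1,0]  -> -5/2
value_5 [RRRBR]  L=[-3]  R=[-5/2,-2,-1,0]  -> -11/4
value_6 [RRRBRR]  L=[-3]  R=[-11/4,-5/2,-2,-1,0]  -> -23/8
value_7 [RRRBRRR]  L=[-3]  R=[-23/8,-11/4,-5/2,-2,-1,0]  -> -47/16
value_8 [RRRBRRRB]  L=[-3,-47/16]  R=[-23/8,-11/4,-5/2,-2,-1,0]  -> -93/32
value_9 [RRRBRRRBB]  L=[-3,-47/16,-93/32]  R=[-23/8,-11/4,-5/2,-2,-1,0]  -> -185/64
value_10 [RRRBRRRBBR]  L=[-3,-47/16,-93/32]  R=[-185/64,-23/8,-11/4,-5/2,-2,-1,0]  -> -371/128
value_11 [RRRBRRRBBRB]  L=[-3,-47/16,-93/32,-371/128]  R=[-185/64,-23/8,-11/4,-5/2,-2,-1,0]  -> -741/256
value_12 [RRRBRRRBBRBB]  L=[-3,-47/16,-93/32,-371/128,-741/256]  R=[-185/64,-23/8,-11/4,-5/2,-2,-1,0]  -> -1481/512
value_13 [RRRBRRRBBRBBB]  L=[-3,-47/16,-93/32,-371/128,-741/256,-1481/512]  R=[-185/64,-23/8,-11/4,-5/2,-2,-1,0]  -> -2961/1024
value_14 [RRRBRRRBBRBBBB]  L=[-3,-47/16,-93/32,-371/128,-741/256,-1481/512,-2961/1024]  R=[-185/64,-23/8,-11/4,-5/2,-2,-1,0]  -> -5921/2048
value_15 [RRRBRRRBBRBBBBR]  L=[-3,-47/16,-93/32,-371/128,-741/256,-1481/512,-2961/1024]  R=[-5921/2048,-185/64,-23/8,-11/4,-5/2,-2,-1,0]  -> -11843/4096

-11843/4096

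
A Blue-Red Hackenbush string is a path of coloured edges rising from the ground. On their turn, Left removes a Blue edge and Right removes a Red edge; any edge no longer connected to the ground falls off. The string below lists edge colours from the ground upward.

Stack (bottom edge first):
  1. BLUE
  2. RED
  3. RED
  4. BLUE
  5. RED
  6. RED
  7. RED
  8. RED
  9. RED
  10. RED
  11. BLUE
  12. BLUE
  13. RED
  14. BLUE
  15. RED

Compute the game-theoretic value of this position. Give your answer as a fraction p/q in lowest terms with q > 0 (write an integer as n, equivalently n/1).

edge 1 of 15 (BLUE): { 0 | — } -> 1
edge 2 of 15 (RED): { 0 | 1 } -> 1/2
edge 3 of 15 (RED): { 0 | 1/2, 1 } -> 1/4
edge 4 of 15 (BLUE): { 0, 1/4 | 1/2, 1 } -> 3/8
edge 5 of 15 (RED): { 0, 1/4 | 3/8, 1/2, 1 } -> 5/16
edge 6 of 15 (RED): { 0, 1/4 | 5/16, 3/8, 1/2, 1 } -> 9/32
edge 7 of 15 (RED): { 0, 1/4 | 9/32, 5/16, 3/8, 1/2, 1 } -> 17/64
edge 8 of 15 (RED): { 0, 1/4 | 17/64, 9/32, 5/16, 3/8, 1/2, 1 } -> 33/128
edge 9 of 15 (RED): { 0, 1/4 | 33/128, 17/64, 9/32, 5/16, 3/8, 1/2, 1 } -> 65/256
edge 10 of 15 (RED): { 0, 1/4 | 65/256, 33/128, 17/64, 9/32, 5/16, 3/8, 1/2, 1 } -> 129/512
edge 11 of 15 (BLUE): { 0, 1/4, 129/512 | 65/256, 33/128, 17/64, 9/32, 5/16, 3/8, 1/2, 1 } -> 259/1024
edge 12 of 15 (BLUE): { 0, 1/4, 129/512, 259/1024 | 65/256, 33/128, 17/64, 9/32, 5/16, 3/8, 1/2, 1 } -> 519/2048
edge 13 of 15 (RED): { 0, 1/4, 129/512, 259/1024 | 519/2048, 65/256, 33/128, 17/64, 9/32, 5/16, 3/8, 1/2, 1 } -> 1037/4096
edge 14 of 15 (BLUE): { 0, 1/4, 129/512, 259/1024, 1037/4096 | 519/2048, 65/256, 33/128, 17/64, 9/32, 5/16, 3/8, 1/2, 1 } -> 2075/8192
edge 15 of 15 (RED): { 0, 1/4, 129/512, 259/1024, 1037/4096 | 2075/8192, 519/2048, 65/256, 33/128, 17/64, 9/32, 5/16, 3/8, 1/2, 1 } -> 4149/16384

4149/16384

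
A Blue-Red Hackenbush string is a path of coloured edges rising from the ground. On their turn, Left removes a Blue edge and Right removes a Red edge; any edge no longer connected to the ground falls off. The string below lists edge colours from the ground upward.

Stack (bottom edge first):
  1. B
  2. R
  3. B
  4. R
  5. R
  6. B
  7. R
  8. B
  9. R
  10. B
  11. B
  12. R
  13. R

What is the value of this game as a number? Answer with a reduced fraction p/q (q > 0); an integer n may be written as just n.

Recurse on prefixes of the 13-edge string B R B R R B R B R B B R R:
1 of 13 · B · max L 0 · min R +∞ ⇒ 1
2 of 13 · BR · max L 0 · min R 1 ⇒ 1/2
3 of 13 · BRB · max L 1/2 · min R 1 ⇒ 3/4
4 of 13 · BRBR · max L 1/2 · min R 3/4 ⇒ 5/8
5 of 13 · BRBRR · max L 1/2 · min R 5/8 ⇒ 9/16
6 of 13 · BRBRRB · max L 9/16 · min R 5/8 ⇒ 19/32
7 of 13 · BRBRRBR · max L 9/16 · min R 19/32 ⇒ 37/64
8 of 13 · BRBRRBRB · max L 37/64 · min R 19/32 ⇒ 75/128
9 of 13 · BRBRRBRBR · max L 37/64 · min R 75/128 ⇒ 149/256
10 of 13 · BRBRRBRBRB · max L 149/256 · min R 75/128 ⇒ 299/512
11 of 13 · BRBRRBRBRBB · max L 299/512 · min R 75/128 ⇒ 599/1024
12 of 13 · BRBRRBRBRBBR · max L 299/512 · min R 599/1024 ⇒ 1197/2048
13 of 13 · BRBRRBRBRBBRR · max L 299/512 · min R 1197/2048 ⇒ 2393/4096

2393/4096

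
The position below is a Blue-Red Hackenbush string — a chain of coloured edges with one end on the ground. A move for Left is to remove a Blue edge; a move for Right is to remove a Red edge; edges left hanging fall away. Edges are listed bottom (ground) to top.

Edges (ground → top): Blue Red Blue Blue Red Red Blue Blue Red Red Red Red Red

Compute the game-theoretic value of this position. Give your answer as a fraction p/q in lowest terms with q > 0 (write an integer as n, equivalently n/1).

Prefix values for Blue Red Blue Blue Red Red Blue Blue Red Red Red Red Red via {L|R} + simplicity:
edge 1 of 13 (Blue): { 0 | none } gives 1
edge 2 of 13 (Red): { 0 | 1 } gives 1/2
edge 3 of 13 (Blue): { 0; 1/2 | 1 } gives 3/4
edge 4 of 13 (Blue): { 0; 1/2; 3/4 | 1 } gives 7/8
edge 5 of 13 (Red): { 0; 1/2; 3/4 | 7/8; 1 } gives 13/16
edge 6 of 13 (Red): { 0; 1/2; 3/4 | 13/16; 7/8; 1 } gives 25/32
edge 7 of 13 (Blue): { 0; 1/2; 3/4; 25/32 | 13/16; 7/8; 1 } gives 51/64
edge 8 of 13 (Blue): { 0; 1/2; 3/4; 25/32; 51/64 | 13/16; 7/8; 1 } gives 103/128
edge 9 of 13 (Red): { 0; 1/2; 3/4; 25/32; 51/64 | 103/128; 13/16; 7/8; 1 } gives 205/256
edge 10 of 13 (Red): { 0; 1/2; 3/4; 25/32; 51/64 | 205/256; 103/128; 13/16; 7/8; 1 } gives 409/512
edge 11 of 13 (Red): { 0; 1/2; 3/4; 25/32; 51/64 | 409/512; 205/256; 103/128; 13/16; 7/8; 1 } gives 817/1024
edge 12 of 13 (Red): { 0; 1/2; 3/4; 25/32; 51/64 | 817/1024; 409/512; 205/256; 103/128; 13/16; 7/8; 1 } gives 1633/2048
edge 13 of 13 (Red): { 0; 1/2; 3/4; 25/32; 51/64 | 1633/2048; 817/1024; 409/512; 205/256; 103/128; 13/16; 7/8; 1 } gives 3265/4096

3265/4096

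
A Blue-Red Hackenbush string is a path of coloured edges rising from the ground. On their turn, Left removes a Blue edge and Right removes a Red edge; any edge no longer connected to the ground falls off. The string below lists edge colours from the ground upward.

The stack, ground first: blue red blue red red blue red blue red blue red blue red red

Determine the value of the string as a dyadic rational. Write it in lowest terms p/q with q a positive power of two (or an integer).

4777/8192

Build G(s[:k]) for k = 1..14, string s = blue red blue red red blue red blue red blue red blue red red.
G_1 [b]  L=[0]  R=[(no moves)]  -> 1
G_2 [br]  L=[0]  R=[1]  -> 1/2
G_3 [brb]  L=[0, 1/2]  R=[1]  -> 3/4
G_4 [brbr]  L=[0, 1/2]  R=[3/4, 1]  -> 5/8
G_5 [brbrr]  L=[0, 1/2]  R=[5/8, 3/4, 1]  -> 9/16
G_6 [brbrrb]  L=[0, 1/2, 9/16]  R=[5/8, 3/4, 1]  -> 19/32
G_7 [brbrrbr]  L=[0, 1/2, 9/16]  R=[19/32, 5/8, 3/4, 1]  -> 37/64
G_8 [brbrrbrb]  L=[0, 1/2, 9/16, 37/64]  R=[19/32, 5/8, 3/4, 1]  -> 75/128
G_9 [brbrrbrbr]  L=[0, 1/2, 9/16, 37/64]  R=[75/128, 19/32, 5/8, 3/4, 1]  -> 149/256
G_10 [brbrrbrbrb]  L=[0, 1/2, 9/16, 37/64, 149/256]  R=[75/128, 19/32, 5/8, 3/4, 1]  -> 299/512
G_11 [brbrrbrbrbr]  L=[0, 1/2, 9/16, 37/64, 149/256]  R=[299/512, 75/128, 19/32, 5/8, 3/4, 1]  -> 597/1024
G_12 [brbrrbrbrbrb]  L=[0, 1/2, 9/16, 37/64, 149/256, 597/1024]  R=[299/512, 75/128, 19/32, 5/8, 3/4, 1]  -> 1195/2048
G_13 [brbrrbrbrbrbr]  L=[0, 1/2, 9/16, 37/64, 149/256, 597/1024]  R=[1195/2048, 299/512, 75/128, 19/32, 5/8, 3/4, 1]  -> 2389/4096
G_14 [brbrrbrbrbrbrr]  L=[0, 1/2, 9/16, 37/64, 149/256, 597/1024]  R=[2389/4096, 1195/2048, 299/512, 75/128, 19/32, 5/8, 3/4, 1]  -> 4777/8192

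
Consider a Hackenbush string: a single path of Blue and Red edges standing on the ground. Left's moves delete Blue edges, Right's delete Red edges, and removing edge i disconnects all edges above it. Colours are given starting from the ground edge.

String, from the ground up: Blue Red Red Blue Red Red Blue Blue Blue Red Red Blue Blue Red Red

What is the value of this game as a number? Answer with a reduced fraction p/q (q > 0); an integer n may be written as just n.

5017/16384

Prefix values for Blue Red Red Blue Red Red Blue Blue Blue Red Red Blue Blue Red Red via {L|R} + simplicity:
B: Left { 0 }, Right {  } — simplest 1
BR: Left { 0 }, Right { 1 } — simplest 1/2
BRR: Left { 0 }, Right { 1/2,1 } — simplest 1/4
BRRB: Left { 0,1/4 }, Right { 1/2,1 } — simplest 3/8
BRRBR: Left { 0,1/4 }, Right { 3/8,1/2,1 } — simplest 5/16
BRRBRR: Left { 0,1/4 }, Right { 5/16,3/8,1/2,1 } — simplest 9/32
BRRBRRB: Left { 0,1/4,9/32 }, Right { 5/16,3/8,1/2,1 } — simplest 19/64
BRRBRRBB: Left { 0,1/4,9/32,19/64 }, Right { 5/16,3/8,1/2,1 } — simplest 39/128
BRRBRRBBB: Left { 0,1/4,9/32,19/64,39/128 }, Right { 5/16,3/8,1/2,1 } — simplest 79/256
BRRBRRBBBR: Left { 0,1/4,9/32,19/64,39/128 }, Right { 79/256,5/16,3/8,1/2,1 } — simplest 157/512
BRRBRRBBBRR: Left { 0,1/4,9/32,19/64,39/128 }, Right { 157/512,79/256,5/16,3/8,1/2,1 } — simplest 313/1024
BRRBRRBBBRRB: Left { 0,1/4,9/32,19/64,39/128,313/1024 }, Right { 157/512,79/256,5/16,3/8,1/2,1 } — simplest 627/2048
BRRBRRBBBRRBB: Left { 0,1/4,9/32,19/64,39/128,313/1024,627/2048 }, Right { 157/512,79/256,5/16,3/8,1/2,1 } — simplest 1255/4096
BRRBRRBBBRRBBR: Left { 0,1/4,9/32,19/64,39/128,313/1024,627/2048 }, Right { 1255/4096,157/512,79/256,5/16,3/8,1/2,1 } — simplest 2509/8192
BRRBRRBBBRRBBRR: Left { 0,1/4,9/32,19/64,39/128,313/1024,627/2048 }, Right { 2509/8192,1255/4096,157/512,79/256,5/16,3/8,1/2,1 } — simplest 5017/16384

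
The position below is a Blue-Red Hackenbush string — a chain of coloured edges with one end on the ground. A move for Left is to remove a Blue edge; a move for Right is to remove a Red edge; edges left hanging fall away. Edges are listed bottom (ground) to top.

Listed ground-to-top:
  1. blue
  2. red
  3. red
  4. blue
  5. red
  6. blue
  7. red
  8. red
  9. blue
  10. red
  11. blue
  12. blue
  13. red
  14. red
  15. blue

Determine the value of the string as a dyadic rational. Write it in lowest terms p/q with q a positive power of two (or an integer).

edge 1 of 15 (blue): { 0 | — } ⇒ 1
edge 2 of 15 (red): { 0 | 1 } ⇒ 1/2
edge 3 of 15 (red): { 0 | 1/2 1 } ⇒ 1/4
edge 4 of 15 (blue): { 0 1/4 | 1/2 1 } ⇒ 3/8
edge 5 of 15 (red): { 0 1/4 | 3/8 1/2 1 } ⇒ 5/16
edge 6 of 15 (blue): { 0 1/4 5/16 | 3/8 1/2 1 } ⇒ 11/32
edge 7 of 15 (red): { 0 1/4 5/16 | 11/32 3/8 1/2 1 } ⇒ 21/64
edge 8 of 15 (red): { 0 1/4 5/16 | 21/64 11/32 3/8 1/2 1 } ⇒ 41/128
edge 9 of 15 (blue): { 0 1/4 5/16 41/128 | 21/64 11/32 3/8 1/2 1 } ⇒ 83/256
edge 10 of 15 (red): { 0 1/4 5/16 41/128 | 83/256 21/64 11/32 3/8 1/2 1 } ⇒ 165/512
edge 11 of 15 (blue): { 0 1/4 5/16 41/128 165/512 | 83/256 21/64 11/32 3/8 1/2 1 } ⇒ 331/1024
edge 12 of 15 (blue): { 0 1/4 5/16 41/128 165/512 331/1024 | 83/256 21/64 11/32 3/8 1/2 1 } ⇒ 663/2048
edge 13 of 15 (red): { 0 1/4 5/16 41/128 165/512 331/1024 | 663/2048 83/256 21/64 11/32 3/8 1/2 1 } ⇒ 1325/4096
edge 14 of 15 (red): { 0 1/4 5/16 41/128 165/512 331/1024 | 1325/4096 663/2048 83/256 21/64 11/32 3/8 1/2 1 } ⇒ 2649/8192
edge 15 of 15 (blue): { 0 1/4 5/16 41/128 165/512 331/1024 2649/8192 | 1325/4096 663/2048 83/256 21/64 11/32 3/8 1/2 1 } ⇒ 5299/16384

5299/16384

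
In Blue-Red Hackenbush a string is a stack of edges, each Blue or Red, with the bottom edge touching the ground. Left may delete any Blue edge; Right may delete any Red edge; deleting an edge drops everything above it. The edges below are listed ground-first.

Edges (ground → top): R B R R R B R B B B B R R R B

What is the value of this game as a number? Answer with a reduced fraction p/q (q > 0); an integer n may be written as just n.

Prefix values for R B R R R B R B B B B R R R B via {L|R} + simplicity:
edge 1 of 15 (R): { none | 0 } -> -1
edge 2 of 15 (B): { -1 | 0 } -> -1/2
edge 3 of 15 (R): { -1 | -1/2, 0 } -> -3/4
edge 4 of 15 (R): { -1 | -3/4, -1/2, 0 } -> -7/8
edge 5 of 15 (R): { -1 | -7/8, -3/4, -1/2, 0 } -> -15/16
edge 6 of 15 (B): { -1, -15/16 | -7/8, -3/4, -1/2, 0 } -> -29/32
edge 7 of 15 (R): { -1, -15/16 | -29/32, -7/8, -3/4, -1/2, 0 } -> -59/64
edge 8 of 15 (B): { -1, -15/16, -59/64 | -29/32, -7/8, -3/4, -1/2, 0 } -> -117/128
edge 9 of 15 (B): { -1, -15/16, -59/64, -117/128 | -29/32, -7/8, -3/4, -1/2, 0 } -> -233/256
edge 10 of 15 (B): { -1, -15/16, -59/64, -117/128, -233/256 | -29/32, -7/8, -3/4, -1/2, 0 } -> -465/512
edge 11 of 15 (B): { -1, -15/16, -59/64, -117/128, -233/256, -465/512 | -29/32, -7/8, -3/4, -1/2, 0 } -> -929/1024
edge 12 of 15 (R): { -1, -15/16, -59/64, -117/128, -233/256, -465/512 | -929/1024, -29/32, -7/8, -3/4, -1/2, 0 } -> -1859/2048
edge 13 of 15 (R): { -1, -15/16, -59/64, -117/128, -233/256, -465/512 | -1859/2048, -929/1024, -29/32, -7/8, -3/4, -1/2, 0 } -> -3719/4096
edge 14 of 15 (R): { -1, -15/16, -59/64, -117/128, -233/256, -465/512 | -3719/4096, -1859/2048, -929/1024, -29/32, -7/8, -3/4, -1/2, 0 } -> -7439/8192
edge 15 of 15 (B): { -1, -15/16, -59/64, -117/128, -233/256, -465/512, -7439/8192 | -3719/4096, -1859/2048, -929/1024, -29/32, -7/8, -3/4, -1/2, 0 } -> -14877/16384

-14877/16384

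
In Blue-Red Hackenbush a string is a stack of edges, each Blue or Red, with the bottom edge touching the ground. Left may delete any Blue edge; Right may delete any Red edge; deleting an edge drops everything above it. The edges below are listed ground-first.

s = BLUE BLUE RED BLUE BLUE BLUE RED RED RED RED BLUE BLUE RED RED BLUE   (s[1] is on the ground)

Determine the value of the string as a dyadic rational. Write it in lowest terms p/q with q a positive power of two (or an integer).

15411/8192

step 1: add BLUE to get B; options L={ 0 } R={  } so 1
step 2: add BLUE to get BB; options L={ 0, 1 } R={  } so 2
step 3: add RED to get BBR; options L={ 0, 1 } R={ 2 } so 3/2
step 4: add BLUE to get BBRB; options L={ 0, 1, 3/2 } R={ 2 } so 7/4
step 5: add BLUE to get BBRBB; options L={ 0, 1, 3/2, 7/4 } R={ 2 } so 15/8
step 6: add BLUE to get BBRBBB; options L={ 0, 1, 3/2, 7/4, 15/8 } R={ 2 } so 31/16
step 7: add RED to get BBRBBBR; options L={ 0, 1, 3/2, 7/4, 15/8 } R={ 31/16, 2 } so 61/32
step 8: add RED to get BBRBBBRR; options L={ 0, 1, 3/2, 7/4, 15/8 } R={ 61/32, 31/16, 2 } so 121/64
step 9: add RED to get BBRBBBRRR; options L={ 0, 1, 3/2, 7/4, 15/8 } R={ 121/64, 61/32, 31/16, 2 } so 241/128
step 10: add RED to get BBRBBBRRRR; options L={ 0, 1, 3/2, 7/4, 15/8 } R={ 241/128, 121/64, 61/32, 31/16, 2 } so 481/256
step 11: add BLUE to get BBRBBBRRRRB; options L={ 0, 1, 3/2, 7/4, 15/8, 481/256 } R={ 241/128, 121/64, 61/32, 31/16, 2 } so 963/512
step 12: add BLUE to get BBRBBBRRRRBB; options L={ 0, 1, 3/2, 7/4, 15/8, 481/256, 963/512 } R={ 241/128, 121/64, 61/32, 31/16, 2 } so 1927/1024
step 13: add RED to get BBRBBBRRRRBBR; options L={ 0, 1, 3/2, 7/4, 15/8, 481/256, 963/512 } R={ 1927/1024, 241/128, 121/64, 61/32, 31/16, 2 } so 3853/2048
step 14: add RED to get BBRBBBRRRRBBRR; options L={ 0, 1, 3/2, 7/4, 15/8, 481/256, 963/512 } R={ 3853/2048, 1927/1024, 241/128, 121/64, 61/32, 31/16, 2 } so 7705/4096
step 15: add BLUE to get BBRBBBRRRRBBRRB; options L={ 0, 1, 3/2, 7/4, 15/8, 481/256, 963/512, 7705/4096 } R={ 3853/2048, 1927/1024, 241/128, 121/64, 61/32, 31/16, 2 } so 15411/8192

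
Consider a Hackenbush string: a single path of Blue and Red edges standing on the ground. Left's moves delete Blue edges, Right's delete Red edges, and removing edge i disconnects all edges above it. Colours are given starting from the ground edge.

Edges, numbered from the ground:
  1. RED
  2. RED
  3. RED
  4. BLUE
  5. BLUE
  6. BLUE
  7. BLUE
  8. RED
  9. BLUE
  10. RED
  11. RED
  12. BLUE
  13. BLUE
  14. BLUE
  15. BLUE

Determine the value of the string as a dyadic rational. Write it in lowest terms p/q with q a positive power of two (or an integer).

Recurse on prefixes of the 15-edge string RED RED RED BLUE BLUE BLUE BLUE RED BLUE RED RED BLUE BLUE BLUE BLUE:
edge 1 of 15 (RED): { · | 0 } gives -1
edge 2 of 15 (RED): { · | -1; 0 } gives -2
edge 3 of 15 (RED): { · | -2; -1; 0 } gives -3
edge 4 of 15 (BLUE): { -3 | -2; -1; 0 } gives -5/2
edge 5 of 15 (BLUE): { -3; -5/2 | -2; -1; 0 } gives -9/4
edge 6 of 15 (BLUE): { -3; -5/2; -9/4 | -2; -1; 0 } gives -17/8
edge 7 of 15 (BLUE): { -3; -5/2; -9/4; -17/8 | -2; -1; 0 } gives -33/16
edge 8 of 15 (RED): { -3; -5/2; -9/4; -17/8 | -33/16; -2; -1; 0 } gives -67/32
edge 9 of 15 (BLUE): { -3; -5/2; -9/4; -17/8; -67/32 | -33/16; -2; -1; 0 } gives -133/64
edge 10 of 15 (RED): { -3; -5/2; -9/4; -17/8; -67/32 | -133/64; -33/16; -2; -1; 0 } gives -267/128
edge 11 of 15 (RED): { -3; -5/2; -9/4; -17/8; -67/32 | -267/128; -133/64; -33/16; -2; -1; 0 } gives -535/256
edge 12 of 15 (BLUE): { -3; -5/2; -9/4; -17/8; -67/32; -535/256 | -267/128; -133/64; -33/16; -2; -1; 0 } gives -1069/512
edge 13 of 15 (BLUE): { -3; -5/2; -9/4; -17/8; -67/32; -535/256; -1069/512 | -267/128; -133/64; -33/16; -2; -1; 0 } gives -2137/1024
edge 14 of 15 (BLUE): { -3; -5/2; -9/4; -17/8; -67/32; -535/256; -1069/512; -2137/1024 | -267/128; -133/64; -33/16; -2; -1; 0 } gives -4273/2048
edge 15 of 15 (BLUE): { -3; -5/2; -9/4; -17/8; -67/32; -535/256; -1069/512; -2137/1024; -4273/2048 | -267/128; -133/64; -33/16; -2; -1; 0 } gives -8545/4096

-8545/4096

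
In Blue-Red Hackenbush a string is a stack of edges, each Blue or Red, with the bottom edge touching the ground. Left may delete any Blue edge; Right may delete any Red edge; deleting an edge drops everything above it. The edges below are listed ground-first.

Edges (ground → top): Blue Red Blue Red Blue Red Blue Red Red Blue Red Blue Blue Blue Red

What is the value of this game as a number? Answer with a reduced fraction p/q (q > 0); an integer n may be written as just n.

Recurse on prefixes of the 15-edge string Blue Red Blue Red Blue Red Blue Red Red Blue Red Blue Blue Blue Red:
val(B) = { 0 | · } = 1
val(BR) = { 0 | 1 } = 1/2
val(BRB) = { 0, 1/2 | 1 } = 3/4
val(BRBR) = { 0, 1/2 | 3/4, 1 } = 5/8
val(BRBRB) = { 0, 1/2, 5/8 | 3/4, 1 } = 11/16
val(BRBRBR) = { 0, 1/2, 5/8 | 11/16, 3/4, 1 } = 21/32
val(BRBRBRB) = { 0, 1/2, 5/8, 21/32 | 11/16, 3/4, 1 } = 43/64
val(BRBRBRBR) = { 0, 1/2, 5/8, 21/32 | 43/64, 11/16, 3/4, 1 } = 85/128
val(BRBRBRBRR) = { 0, 1/2, 5/8, 21/32 | 85/128, 43/64, 11/16, 3/4, 1 } = 169/256
val(BRBRBRBRRB) = { 0, 1/2, 5/8, 21/32, 169/256 | 85/128, 43/64, 11/16, 3/4, 1 } = 339/512
val(BRBRBRBRRBR) = { 0, 1/2, 5/8, 21/32, 169/256 | 339/512, 85/128, 43/64, 11/16, 3/4, 1 } = 677/1024
val(BRBRBRBRRBRB) = { 0, 1/2, 5/8, 21/32, 169/256, 677/1024 | 339/512, 85/128, 43/64, 11/16, 3/4, 1 } = 1355/2048
val(BRBRBRBRRBRBB) = { 0, 1/2, 5/8, 21/32, 169/256, 677/1024, 1355/2048 | 339/512, 85/128, 43/64, 11/16, 3/4, 1 } = 2711/4096
val(BRBRBRBRRBRBBB) = { 0, 1/2, 5/8, 21/32, 169/256, 677/1024, 1355/2048, 2711/4096 | 339/512, 85/128, 43/64, 11/16, 3/4, 1 } = 5423/8192
val(BRBRBRBRRBRBBBR) = { 0, 1/2, 5/8, 21/32, 169/256, 677/1024, 1355/2048, 2711/4096 | 5423/8192, 339/512, 85/128, 43/64, 11/16, 3/4, 1 } = 10845/16384

10845/16384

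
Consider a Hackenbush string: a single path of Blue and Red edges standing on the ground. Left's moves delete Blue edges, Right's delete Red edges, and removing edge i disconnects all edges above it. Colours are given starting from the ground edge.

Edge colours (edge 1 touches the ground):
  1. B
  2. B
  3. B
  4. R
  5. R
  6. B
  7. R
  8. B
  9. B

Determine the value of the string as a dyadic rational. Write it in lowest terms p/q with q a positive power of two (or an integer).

Prefix values for B B B R R B R B B via {L|R} + simplicity:
edge 1 of 9 (B): { 0 | none } = 1
edge 2 of 9 (B): { 0 1 | none } = 2
edge 3 of 9 (B): { 0 1 2 | none } = 3
edge 4 of 9 (R): { 0 1 2 | 3 } = 5/2
edge 5 of 9 (R): { 0 1 2 | 5/2 3 } = 9/4
edge 6 of 9 (B): { 0 1 2 9/4 | 5/2 3 } = 19/8
edge 7 of 9 (R): { 0 1 2 9/4 | 19/8 5/2 3 } = 37/16
edge 8 of 9 (B): { 0 1 2 9/4 37/16 | 19/8 5/2 3 } = 75/32
edge 9 of 9 (B): { 0 1 2 9/4 37/16 75/32 | 19/8 5/2 3 } = 151/64

151/64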